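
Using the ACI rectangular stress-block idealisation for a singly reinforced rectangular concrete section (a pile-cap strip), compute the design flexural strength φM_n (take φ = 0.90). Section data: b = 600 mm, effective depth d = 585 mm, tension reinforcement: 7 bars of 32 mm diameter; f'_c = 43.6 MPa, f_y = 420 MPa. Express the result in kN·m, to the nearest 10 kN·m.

φM_n ≈ 1130 kN·m

A_s = 7 × 804 = 5628 mm².
T = A_s f_y = 5628 × 420 = 2363760 N = 2363.76 kN.
From C = T: a = T/(0.85 f'_c b) = 2363760/(0.85 × 43.6 × 600) = 106.30 mm.
M_n = T(d − a/2) = 2363.76 kN × (585 − 53.15) mm = 1257.17 kN·m.
φM_n = 0.90 × 1257.17 = 1131.45 kN·m.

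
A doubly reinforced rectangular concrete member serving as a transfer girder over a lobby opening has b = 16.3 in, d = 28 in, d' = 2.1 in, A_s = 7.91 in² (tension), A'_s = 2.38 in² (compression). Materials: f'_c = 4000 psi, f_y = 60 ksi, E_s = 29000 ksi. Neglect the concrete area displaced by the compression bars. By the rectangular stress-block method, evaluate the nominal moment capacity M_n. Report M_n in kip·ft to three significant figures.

M_n ≈ 1000 kip·ft

Assume both steels yield.
a = (A_s − A'_s) f_y/(0.85 f'_c b) = (7.91 − 2.38) × 60/(0.85 × 4 × 16.3) = 5.987 in.
c = a/β₁ = 5.987/0.85 = 7.044 in; ε'_s = 0.003(c − d')/c = 0.0021 ≥ ε_y = 0.0021, so the compression steel yields.
M_n = (A_s − A'_s) f_y (d − a/2) + A'_s f_y (d − d') = 331.8 × (28 − 2.9935) + 142.8 × (28 − 2.1) = 8297.2 + 3698.5 = 11995.7 kip·in = 11995.7/12 = 999.64 kip·ft.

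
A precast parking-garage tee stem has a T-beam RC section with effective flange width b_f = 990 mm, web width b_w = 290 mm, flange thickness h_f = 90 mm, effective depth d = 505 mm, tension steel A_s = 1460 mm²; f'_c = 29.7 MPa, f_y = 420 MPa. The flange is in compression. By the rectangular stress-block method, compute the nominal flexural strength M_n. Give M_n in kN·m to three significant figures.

M_n ≈ 302 kN·m

Tension: T = A_s f_y = 1460 × 420 = 613200 N.
Try a within the flange: a = T/(0.85 f'_c b_f) = 613200/(0.85 × 29.7 × 990) = 24.54 mm.
Since a = 24.54 ≤ h_f = 90 mm, the stress block lies entirely in the flange; analyse as a rectangular beam of width b_f.
M_n = T(d − a/2) = 613200 × (505 − 12.27) = 302.14 × 10⁶ N·mm.
M_n = 302.14 kN·m.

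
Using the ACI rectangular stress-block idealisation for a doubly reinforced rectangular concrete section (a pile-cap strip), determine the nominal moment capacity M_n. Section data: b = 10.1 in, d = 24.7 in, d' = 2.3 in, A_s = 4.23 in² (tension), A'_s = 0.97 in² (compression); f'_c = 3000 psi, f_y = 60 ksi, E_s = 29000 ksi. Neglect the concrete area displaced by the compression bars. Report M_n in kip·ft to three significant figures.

M_n ≈ 449 kip·ft

Assume both steels yield.
a = (A_s − A'_s) f_y/(0.85 f'_c b) = (4.23 − 0.97) × 60/(0.85 × 3 × 10.1) = 7.595 in.
c = a/β₁ = 7.595/0.85 = 8.935 in; ε'_s = 0.003(c − d')/c = 0.0022 ≥ ε_y = 0.0021, so the compression steel yields.
M_n = (A_s − A'_s) f_y (d − a/2) + A'_s f_y (d − d') = 195.6 × (24.7 − 3.7975) + 58.2 × (24.7 − 2.3) = 4088.5 + 1303.7 = 5392.2 kip·in = 5392.2/12 = 449.35 kip·ft.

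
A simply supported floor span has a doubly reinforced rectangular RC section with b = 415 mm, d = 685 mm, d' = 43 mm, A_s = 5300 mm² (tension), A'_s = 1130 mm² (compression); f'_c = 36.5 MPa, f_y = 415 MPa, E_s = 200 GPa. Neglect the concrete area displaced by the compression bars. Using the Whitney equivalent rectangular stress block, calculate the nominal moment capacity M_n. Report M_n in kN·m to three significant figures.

M_n ≈ 1370 kN·m

Assume both tension and compression steel yield.
Net tension couple steel: A_s − A'_s = 4170 mm².
a = (A_s − A'_s) f_y / (0.85 f'_c b) = 1730550/(0.85 × 36.5 × 415) = 134.41 mm.
c = a/β₁ = 134.41/0.789 = 170.35 mm; ε'_s = 0.003(c − d')/c = 0.0022 ≥ f_y/E_s = 0.0021, so compression steel does yield.
M_n = (A_s − A'_s) f_y (d − a/2) + A'_s f_y (d − d') = [1730550 × (685 − 67.205) + 468950 × (685 − 43)] × 10⁻⁶ = 1069.13 + 301.07 = 1370.20 kN·m.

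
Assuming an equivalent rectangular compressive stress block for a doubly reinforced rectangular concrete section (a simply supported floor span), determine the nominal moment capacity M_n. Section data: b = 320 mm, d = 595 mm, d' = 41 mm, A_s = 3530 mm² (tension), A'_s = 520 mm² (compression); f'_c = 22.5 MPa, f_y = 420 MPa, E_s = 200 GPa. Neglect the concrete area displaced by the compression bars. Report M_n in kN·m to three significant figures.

Assume both tension and compression steel yield.
Net tension couple steel: A_s − A'_s = 3010 mm².
a = (A_s − A'_s) f_y / (0.85 f'_c b) = 1264200/(0.85 × 22.5 × 320) = 206.57 mm.
c = a/β₁ = 206.57/0.85 = 243.02 mm; ε'_s = 0.003(c − d')/c = 0.0025 ≥ f_y/E_s = 0.0021, so compression steel does yield.
M_n = (A_s − A'_s) f_y (d − a/2) + A'_s f_y (d − d') = [1264200 × (595 − 103.285) + 218400 × (595 − 41)] × 10⁻⁶ = 621.63 + 120.99 = 742.62 kN·m.

M_n ≈ 743 kN·m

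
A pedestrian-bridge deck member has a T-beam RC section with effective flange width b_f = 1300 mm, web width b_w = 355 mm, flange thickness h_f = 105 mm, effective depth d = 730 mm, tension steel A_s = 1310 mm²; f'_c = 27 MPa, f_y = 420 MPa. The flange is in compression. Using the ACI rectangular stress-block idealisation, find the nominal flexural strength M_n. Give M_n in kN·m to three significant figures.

Tension: T = A_s f_y = 1310 × 420 = 550200 N.
Try a within the flange: a = T/(0.85 f'_c b_f) = 550200/(0.85 × 27 × 1300) = 18.44 mm.
Since a = 18.44 ≤ h_f = 105 mm, the stress block lies entirely in the flange; analyse as a rectangular beam of width b_f.
M_n = T(d − a/2) = 550200 × (730 − 9.22) = 396.57 × 10⁶ N·mm.
M_n = 396.57 kN·m.

M_n ≈ 397 kN·m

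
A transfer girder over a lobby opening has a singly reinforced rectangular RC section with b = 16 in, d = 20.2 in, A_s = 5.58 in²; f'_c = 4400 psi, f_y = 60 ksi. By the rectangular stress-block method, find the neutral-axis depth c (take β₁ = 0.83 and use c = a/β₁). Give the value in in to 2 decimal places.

T = A_s f_y = 5.58 × 60 = 334.8 kips.
a = T/(0.85 f'_c b) = 334.8/(0.85 × 4.4 × 16) = 5.5949 in.
With β₁ = 0.83, c = a/β₁ = 5.5949/0.83 = 6.74 in.

c ≈ 6.74 in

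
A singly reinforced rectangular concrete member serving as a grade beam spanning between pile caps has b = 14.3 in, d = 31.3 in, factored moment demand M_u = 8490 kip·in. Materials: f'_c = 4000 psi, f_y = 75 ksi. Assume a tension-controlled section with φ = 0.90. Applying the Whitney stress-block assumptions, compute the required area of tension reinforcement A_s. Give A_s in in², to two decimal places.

A_s ≈ 4.52 in²

M_n = M_u/φ = 8490/0.90 = 9433.33 kip·in.
From M_n = 0.85 f'_c a b (d − a/2):
a = d − √(d² − 2M_n/(0.85 f'_c b)) = 31.3 − √(31.3² − 2 × 9433.33/(0.85 × 4 × 14.3)) = 6.976 in.
A_s = 0.85 f'_c a b / f_y = 0.85 × 4 × 6.976 × 14.3 / 75 = 4.522 in².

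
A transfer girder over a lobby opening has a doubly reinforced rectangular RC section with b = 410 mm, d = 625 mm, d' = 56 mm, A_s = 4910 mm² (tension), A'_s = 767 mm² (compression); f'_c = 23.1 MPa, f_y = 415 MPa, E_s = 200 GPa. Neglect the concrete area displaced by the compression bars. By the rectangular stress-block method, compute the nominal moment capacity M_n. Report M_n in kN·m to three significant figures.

M_n ≈ 1070 kN·m

Assume both tension and compression steel yield.
Net tension couple steel: A_s − A'_s = 4143 mm².
a = (A_s − A'_s) f_y / (0.85 f'_c b) = 1719345/(0.85 × 23.1 × 410) = 213.57 mm.
c = a/β₁ = 213.57/0.85 = 251.26 mm; ε'_s = 0.003(c − d')/c = 0.0023 ≥ f_y/E_s = 0.0021, so compression steel does yield.
M_n = (A_s − A'_s) f_y (d − a/2) + A'_s f_y (d − d') = [1719345 × (625 − 106.785) + 318305 × (625 − 56)] × 10⁻⁶ = 890.99 + 181.12 = 1072.11 kN·m.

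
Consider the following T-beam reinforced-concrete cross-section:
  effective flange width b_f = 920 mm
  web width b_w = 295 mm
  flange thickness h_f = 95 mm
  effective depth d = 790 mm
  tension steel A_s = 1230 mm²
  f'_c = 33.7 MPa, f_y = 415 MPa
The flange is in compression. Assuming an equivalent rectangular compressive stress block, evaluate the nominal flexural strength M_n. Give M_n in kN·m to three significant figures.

M_n ≈ 398 kN·m

Tension: T = A_s f_y = 1230 × 415 = 510450 N.
Try a within the flange: a = T/(0.85 f'_c b_f) = 510450/(0.85 × 33.7 × 920) = 19.37 mm.
Since a = 19.37 ≤ h_f = 95 mm, the stress block lies entirely in the flange; analyse as a rectangular beam of width b_f.
M_n = T(d − a/2) = 510450 × (790 − 9.685) = 398.31 × 10⁶ N·mm.
M_n = 398.31 kN·m.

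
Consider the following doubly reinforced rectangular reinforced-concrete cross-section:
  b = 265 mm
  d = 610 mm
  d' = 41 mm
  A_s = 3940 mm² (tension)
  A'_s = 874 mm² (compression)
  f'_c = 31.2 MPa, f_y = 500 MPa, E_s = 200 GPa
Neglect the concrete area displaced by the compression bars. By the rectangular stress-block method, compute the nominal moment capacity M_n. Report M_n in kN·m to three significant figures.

Assume both tension and compression steel yield.
Net tension couple steel: A_s − A'_s = 3066 mm².
a = (A_s − A'_s) f_y / (0.85 f'_c b) = 1533000/(0.85 × 31.2 × 265) = 218.13 mm.
c = a/β₁ = 218.13/0.827 = 263.76 mm; ε'_s = 0.003(c − d')/c = 0.0025 ≥ f_y/E_s = 0.0025, so compression steel does yield.
M_n = (A_s − A'_s) f_y (d − a/2) + A'_s f_y (d − d') = [1533000 × (610 − 109.065) + 437000 × (610 − 41)] × 10⁻⁶ = 767.93 + 248.65 = 1016.58 kN·m.

M_n ≈ 1020 kN·m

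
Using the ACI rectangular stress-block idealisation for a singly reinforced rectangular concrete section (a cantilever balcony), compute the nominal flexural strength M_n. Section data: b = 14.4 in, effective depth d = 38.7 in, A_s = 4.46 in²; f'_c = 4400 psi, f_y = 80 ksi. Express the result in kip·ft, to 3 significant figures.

T = A_s f_y = 4.46 × 80 = 356.8 kips.
a = T/(0.85 f'_c b) = 356.8/(0.85 × 4.4 × 14.4) = 6.625 in.
M_n = T(d − a/2) = 356.8 × (38.7 − 3.3125) = 12626.3 kip·in = 12626.3/12 = 1052.19 kip·ft.

M_n ≈ 1050 kip·ft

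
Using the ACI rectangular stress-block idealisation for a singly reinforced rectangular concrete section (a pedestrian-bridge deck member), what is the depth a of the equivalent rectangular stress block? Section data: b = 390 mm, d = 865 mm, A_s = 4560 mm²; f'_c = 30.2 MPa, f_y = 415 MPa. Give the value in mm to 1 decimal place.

T = A_s f_y = 4560 × 415 = 1892400 N = 1892.4 kN.
Setting C = 0.85 f'_c a b equal to T: a = 1892400/(0.85 × 30.2 × 390) = 189.0 mm.

a ≈ 189.0 mm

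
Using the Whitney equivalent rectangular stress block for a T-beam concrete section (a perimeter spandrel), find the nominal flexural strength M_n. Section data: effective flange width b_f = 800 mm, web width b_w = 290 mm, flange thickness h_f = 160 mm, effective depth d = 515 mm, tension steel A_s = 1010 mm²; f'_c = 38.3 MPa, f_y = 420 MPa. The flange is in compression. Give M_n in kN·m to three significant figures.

Tension: T = A_s f_y = 1010 × 420 = 424200 N.
Try a within the flange: a = T/(0.85 f'_c b_f) = 424200/(0.85 × 38.3 × 800) = 16.29 mm.
Since a = 16.29 ≤ h_f = 160 mm, the stress block lies entirely in the flange; analyse as a rectangular beam of width b_f.
M_n = T(d − a/2) = 424200 × (515 − 8.145) = 215.01 × 10⁶ N·mm.
M_n = 215.01 kN·m.

M_n ≈ 215 kN·m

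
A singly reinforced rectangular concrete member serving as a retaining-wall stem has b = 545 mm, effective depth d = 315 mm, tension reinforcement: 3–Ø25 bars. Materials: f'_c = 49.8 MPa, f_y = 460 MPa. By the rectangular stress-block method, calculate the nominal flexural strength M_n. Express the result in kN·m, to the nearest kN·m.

A_s = 3 × 491 = 1473 mm².
T = A_s f_y = 1473 × 460 = 677580 N = 677.58 kN.
From C = T: a = T/(0.85 f'_c b) = 677580/(0.85 × 49.8 × 545) = 29.37 mm.
M_n = T(d − a/2) = 677.58 kN × (315 − 14.685) mm = 203.49 kN·m.

M_n ≈ 203 kN·m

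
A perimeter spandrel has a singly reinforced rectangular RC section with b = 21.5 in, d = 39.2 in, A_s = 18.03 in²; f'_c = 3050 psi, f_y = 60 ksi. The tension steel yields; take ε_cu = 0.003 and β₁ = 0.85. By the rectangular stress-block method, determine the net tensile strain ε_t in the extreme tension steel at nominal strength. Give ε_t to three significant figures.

ε_t ≈ 0.00215

a = A_s f_y/(0.85 f'_c b) = 19.408 in.
β₁ = 0.85, so c = a/β₁ = 19.408/0.85 = 22.833 in.
From the linear strain diagram with ε_cu = 0.003: ε_t = 0.003 (d − c)/c = 0.003 × (39.2 − 22.833)/22.833 = 0.00215.
ε_t < 0.004 — the section is over-reinforced for flexure under ACI limits.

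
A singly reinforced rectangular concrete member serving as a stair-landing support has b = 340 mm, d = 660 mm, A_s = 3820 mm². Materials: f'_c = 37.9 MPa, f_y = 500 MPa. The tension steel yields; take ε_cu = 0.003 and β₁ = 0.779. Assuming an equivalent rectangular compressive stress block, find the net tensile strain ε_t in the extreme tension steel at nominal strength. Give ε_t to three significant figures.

a = A_s f_y/(0.85 f'_c b) = 174.38 mm.
β₁ = 0.779, so c = a/β₁ = 174.38/0.779 = 223.85 mm.
From the linear strain diagram with ε_cu = 0.003: ε_t = 0.003 (d − c)/c = 0.003 × (660 − 223.85)/223.85 = 0.00585.
Since ε_t ≥ 0.005, the section is tension-controlled.

ε_t ≈ 0.00585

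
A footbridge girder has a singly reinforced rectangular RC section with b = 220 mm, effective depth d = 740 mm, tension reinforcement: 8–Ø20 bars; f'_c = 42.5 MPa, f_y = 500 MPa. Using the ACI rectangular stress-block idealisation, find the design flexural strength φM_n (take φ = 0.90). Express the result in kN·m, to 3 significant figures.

A_s = 8 × 314 = 2512 mm².
T = A_s f_y = 2512 × 500 = 1256000 N = 1256 kN.
From C = T: a = T/(0.85 f'_c b) = 1256000/(0.85 × 42.5 × 220) = 158.04 mm.
M_n = T(d − a/2) = 1256 kN × (740 − 79.02) mm = 830.19 kN·m.
φM_n = 0.90 × 830.19 = 747.17 kN·m.

φM_n ≈ 747 kN·m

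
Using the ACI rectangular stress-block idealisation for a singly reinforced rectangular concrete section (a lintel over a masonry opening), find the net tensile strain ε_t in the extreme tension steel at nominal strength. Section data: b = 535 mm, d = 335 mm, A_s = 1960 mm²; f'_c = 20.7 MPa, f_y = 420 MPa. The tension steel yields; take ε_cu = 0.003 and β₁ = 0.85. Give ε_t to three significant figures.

a = A_s f_y/(0.85 f'_c b) = 87.45 mm.
β₁ = 0.85, so c = a/β₁ = 87.45/0.85 = 102.88 mm.
From the linear strain diagram with ε_cu = 0.003: ε_t = 0.003 (d − c)/c = 0.003 × (335 − 102.88)/102.88 = 0.00677.
Since ε_t ≥ 0.005, the section is tension-controlled.

ε_t ≈ 0.00677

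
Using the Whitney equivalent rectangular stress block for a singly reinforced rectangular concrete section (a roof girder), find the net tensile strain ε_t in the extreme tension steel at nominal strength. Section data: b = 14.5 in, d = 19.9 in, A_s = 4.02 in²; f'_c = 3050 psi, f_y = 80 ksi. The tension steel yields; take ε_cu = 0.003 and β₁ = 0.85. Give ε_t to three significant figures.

a = A_s f_y/(0.85 f'_c b) = 8.555 in.
β₁ = 0.85, so c = a/β₁ = 8.555/0.85 = 10.065 in.
From the linear strain diagram with ε_cu = 0.003: ε_t = 0.003 (d − c)/c = 0.003 × (19.9 − 10.065)/10.065 = 0.00293.
ε_t < 0.004 — the section is over-reinforced for flexure under ACI limits.

ε_t ≈ 0.00293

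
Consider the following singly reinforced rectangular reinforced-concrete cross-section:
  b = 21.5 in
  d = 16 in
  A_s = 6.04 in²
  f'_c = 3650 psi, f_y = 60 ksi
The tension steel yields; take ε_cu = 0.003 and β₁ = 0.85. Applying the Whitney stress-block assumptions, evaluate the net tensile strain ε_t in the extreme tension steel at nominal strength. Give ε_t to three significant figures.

ε_t ≈ 0.00451

a = A_s f_y/(0.85 f'_c b) = 5.433 in.
β₁ = 0.85, so c = a/β₁ = 5.433/0.85 = 6.392 in.
From the linear strain diagram with ε_cu = 0.003: ε_t = 0.003 (d − c)/c = 0.003 × (16 − 6.392)/6.392 = 0.00451.
ε_t is between 0.004 and 0.005 — transition zone.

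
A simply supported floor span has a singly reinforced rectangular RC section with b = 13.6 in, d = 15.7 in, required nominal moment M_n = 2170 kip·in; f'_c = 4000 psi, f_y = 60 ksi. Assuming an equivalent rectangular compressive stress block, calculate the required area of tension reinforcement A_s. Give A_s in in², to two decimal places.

A_s ≈ 2.58 in²

From M_n = 0.85 f'_c a b (d − a/2):
a = d − √(d² − 2M_n/(0.85 f'_c b)) = 15.7 − √(15.7² − 2 × 2170/(0.85 × 4 × 13.6)) = 3.346 in.
A_s = 0.85 f'_c a b / f_y = 0.85 × 4 × 3.346 × 13.6 / 60 = 2.579 in².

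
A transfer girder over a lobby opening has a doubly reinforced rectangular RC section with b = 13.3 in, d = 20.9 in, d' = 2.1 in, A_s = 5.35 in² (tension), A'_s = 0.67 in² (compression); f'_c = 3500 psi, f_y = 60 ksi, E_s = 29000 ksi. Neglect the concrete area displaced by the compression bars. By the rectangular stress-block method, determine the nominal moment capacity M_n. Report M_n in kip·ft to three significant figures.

Assume both steels yield.
a = (A_s − A'_s) f_y/(0.85 f'_c b) = (5.35 − 0.67) × 60/(0.85 × 3.5 × 13.3) = 7.097 in.
c = a/β₁ = 7.097/0.85 = 8.349 in; ε'_s = 0.003(c − d')/c = 0.0022 ≥ ε_y = 0.0021, so the compression steel yields.
M_n = (A_s − A'_s) f_y (d − a/2) + A'_s f_y (d − d') = 280.8 × (20.9 − 3.5485) + 40.2 × (20.9 − 2.1) = 4872.3 + 755.8 = 5628.1 kip·in = 5628.1/12 = 469.01 kip·ft.

M_n ≈ 469 kip·ft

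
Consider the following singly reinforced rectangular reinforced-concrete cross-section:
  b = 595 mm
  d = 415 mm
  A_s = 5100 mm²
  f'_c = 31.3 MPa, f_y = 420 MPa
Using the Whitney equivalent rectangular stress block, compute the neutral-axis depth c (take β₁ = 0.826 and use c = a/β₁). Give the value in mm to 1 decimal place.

T = A_s f_y = 5100 × 420 = 2142000 N = 2142 kN.
Setting C = 0.85 f'_c a b equal to T: a = 2142000/(0.85 × 31.3 × 595) = 135.313 mm.
With β₁ = 0.826, c = a/β₁ = 135.313/0.826 = 163.8 mm.

c ≈ 163.8 mm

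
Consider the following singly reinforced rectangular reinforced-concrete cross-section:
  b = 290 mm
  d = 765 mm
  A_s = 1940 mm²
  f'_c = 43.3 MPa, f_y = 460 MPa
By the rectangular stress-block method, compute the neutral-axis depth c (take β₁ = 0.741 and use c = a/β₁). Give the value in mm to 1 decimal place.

T = A_s f_y = 1940 × 460 = 892400 N = 892.4 kN.
Setting C = 0.85 f'_c a b equal to T: a = 892400/(0.85 × 43.3 × 290) = 83.609 mm.
With β₁ = 0.741, c = a/β₁ = 83.609/0.741 = 112.8 mm.

c ≈ 112.8 mm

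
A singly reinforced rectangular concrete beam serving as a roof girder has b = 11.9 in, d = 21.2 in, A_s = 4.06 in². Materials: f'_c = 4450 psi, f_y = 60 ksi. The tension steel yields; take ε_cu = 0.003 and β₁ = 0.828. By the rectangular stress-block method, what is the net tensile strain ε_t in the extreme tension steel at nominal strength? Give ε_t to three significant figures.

ε_t ≈ 0.00673

a = A_s f_y/(0.85 f'_c b) = 5.412 in.
β₁ = 0.828, so c = a/β₁ = 5.412/0.828 = 6.536 in.
From the linear strain diagram with ε_cu = 0.003: ε_t = 0.003 (d − c)/c = 0.003 × (21.2 − 6.536)/6.536 = 0.00673.
Since ε_t ≥ 0.005, the section is tension-controlled.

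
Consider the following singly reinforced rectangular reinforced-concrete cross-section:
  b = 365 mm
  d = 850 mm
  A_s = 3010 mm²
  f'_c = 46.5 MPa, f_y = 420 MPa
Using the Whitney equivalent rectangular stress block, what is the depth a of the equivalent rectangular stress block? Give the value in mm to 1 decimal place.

T = A_s f_y = 3010 × 420 = 1264200 N = 1264.2 kN.
Setting C = 0.85 f'_c a b equal to T: a = 1264200/(0.85 × 46.5 × 365) = 87.6 mm.

a ≈ 87.6 mm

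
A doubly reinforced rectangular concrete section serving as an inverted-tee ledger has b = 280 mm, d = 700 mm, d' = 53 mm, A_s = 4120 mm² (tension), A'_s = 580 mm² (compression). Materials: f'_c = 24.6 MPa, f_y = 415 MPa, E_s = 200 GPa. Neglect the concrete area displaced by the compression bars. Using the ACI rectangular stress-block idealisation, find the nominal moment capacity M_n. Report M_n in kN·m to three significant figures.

M_n ≈ 1000 kN·m

Assume both tension and compression steel yield.
Net tension couple steel: A_s − A'_s = 3540 mm².
a = (A_s − A'_s) f_y / (0.85 f'_c b) = 1469100/(0.85 × 24.6 × 280) = 250.92 mm.
c = a/β₁ = 250.92/0.85 = 295.20 mm; ε'_s = 0.003(c − d')/c = 0.0025 ≥ f_y/E_s = 0.0021, so compression steel does yield.
M_n = (A_s − A'_s) f_y (d − a/2) + A'_s f_y (d − d') = [1469100 × (700 − 125.46) + 240700 × (700 − 53)] × 10⁻⁶ = 844.06 + 155.73 = 999.79 kN·m.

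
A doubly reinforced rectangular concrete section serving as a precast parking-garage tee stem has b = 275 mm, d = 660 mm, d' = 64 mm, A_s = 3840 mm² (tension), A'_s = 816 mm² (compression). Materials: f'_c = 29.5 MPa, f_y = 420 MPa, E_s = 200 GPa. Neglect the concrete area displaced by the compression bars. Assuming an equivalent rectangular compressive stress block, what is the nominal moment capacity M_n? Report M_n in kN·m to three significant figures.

Assume both tension and compression steel yield.
Net tension couple steel: A_s − A'_s = 3024 mm².
a = (A_s − A'_s) f_y / (0.85 f'_c b) = 1270080/(0.85 × 29.5 × 275) = 184.19 mm.
c = a/β₁ = 184.19/0.839 = 219.54 mm; ε'_s = 0.003(c − d')/c = 0.0021 ≥ f_y/E_s = 0.0021, so compression steel does yield.
M_n = (A_s − A'_s) f_y (d − a/2) + A'_s f_y (d − d') = [1270080 × (660 − 92.095) + 342720 × (660 − 64)] × 10⁻⁶ = 721.28 + 204.26 = 925.54 kN·m.

M_n ≈ 926 kN·m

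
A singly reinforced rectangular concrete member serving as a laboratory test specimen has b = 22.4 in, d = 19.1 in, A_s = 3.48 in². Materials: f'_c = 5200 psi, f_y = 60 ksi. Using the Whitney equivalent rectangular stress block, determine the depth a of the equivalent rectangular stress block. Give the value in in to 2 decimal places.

a ≈ 2.11 in

T = A_s f_y = 3.48 × 60 = 208.8 kips.
a = T/(0.85 f'_c b) = 208.8/(0.85 × 5.2 × 22.4) = 2.11 in.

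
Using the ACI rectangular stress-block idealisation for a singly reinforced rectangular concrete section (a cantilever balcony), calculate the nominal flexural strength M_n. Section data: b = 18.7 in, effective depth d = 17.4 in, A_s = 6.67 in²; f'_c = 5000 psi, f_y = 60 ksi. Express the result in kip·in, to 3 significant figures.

T = A_s f_y = 6.67 × 60 = 400.2 kips.
a = T/(0.85 f'_c b) = 400.2/(0.85 × 5 × 18.7) = 5.036 in.
M_n = T(d − a/2) = 400.2 × (17.4 − 2.518) = 5955.8 kip·in.

M_n ≈ 5960 kip·in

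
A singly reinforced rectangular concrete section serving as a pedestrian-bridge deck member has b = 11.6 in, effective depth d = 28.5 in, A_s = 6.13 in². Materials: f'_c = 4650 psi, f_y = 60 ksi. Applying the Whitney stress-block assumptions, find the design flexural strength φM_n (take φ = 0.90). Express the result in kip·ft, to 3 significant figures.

φM_n ≈ 676 kip·ft

T = A_s f_y = 6.13 × 60 = 367.8 kips.
a = T/(0.85 f'_c b) = 367.8/(0.85 × 4.65 × 11.6) = 8.022 in.
M_n = T(d − a/2) = 367.8 × (28.5 − 4.011) = 9007.1 kip·in = 9007.1/12 = 750.59 kip·ft.
φM_n = 0.90 × 750.59 = 675.53 kip·ft.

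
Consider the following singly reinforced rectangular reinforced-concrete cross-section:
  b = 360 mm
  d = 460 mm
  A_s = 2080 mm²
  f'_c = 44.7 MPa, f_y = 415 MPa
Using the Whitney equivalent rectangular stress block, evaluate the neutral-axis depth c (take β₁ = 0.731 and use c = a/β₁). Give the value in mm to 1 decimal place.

c ≈ 86.3 mm

T = A_s f_y = 2080 × 415 = 863200 N = 863.2 kN.
Setting C = 0.85 f'_c a b equal to T: a = 863200/(0.85 × 44.7 × 360) = 63.108 mm.
With β₁ = 0.731, c = a/β₁ = 63.108/0.731 = 86.3 mm.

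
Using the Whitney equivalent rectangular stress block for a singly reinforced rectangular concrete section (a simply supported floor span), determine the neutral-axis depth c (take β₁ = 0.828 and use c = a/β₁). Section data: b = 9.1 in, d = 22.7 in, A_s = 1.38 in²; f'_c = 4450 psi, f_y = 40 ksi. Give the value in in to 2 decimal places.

c ≈ 1.94 in

T = A_s f_y = 1.38 × 40 = 55.2 kips.
a = T/(0.85 f'_c b) = 55.2/(0.85 × 4.45 × 9.1) = 1.6037 in.
With β₁ = 0.828, c = a/β₁ = 1.6037/0.828 = 1.94 in.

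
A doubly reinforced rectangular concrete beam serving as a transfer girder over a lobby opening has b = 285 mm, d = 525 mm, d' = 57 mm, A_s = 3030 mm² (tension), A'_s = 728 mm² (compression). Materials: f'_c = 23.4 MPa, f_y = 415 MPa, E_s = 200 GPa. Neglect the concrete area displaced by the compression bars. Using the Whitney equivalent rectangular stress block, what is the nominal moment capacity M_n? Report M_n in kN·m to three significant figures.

M_n ≈ 562 kN·m

Assume both tension and compression steel yield.
Net tension couple steel: A_s − A'_s = 2302 mm².
a = (A_s − A'_s) f_y / (0.85 f'_c b) = 955330/(0.85 × 23.4 × 285) = 168.53 mm.
c = a/β₁ = 168.53/0.85 = 198.27 mm; ε'_s = 0.003(c − d')/c = 0.0021 ≥ f_y/E_s = 0.0021, so compression steel does yield.
M_n = (A_s − A'_s) f_y (d − a/2) + A'_s f_y (d − d') = [955330 × (525 − 84.265) + 302120 × (525 − 57)] × 10⁻⁶ = 421.05 + 141.39 = 562.44 kN·m.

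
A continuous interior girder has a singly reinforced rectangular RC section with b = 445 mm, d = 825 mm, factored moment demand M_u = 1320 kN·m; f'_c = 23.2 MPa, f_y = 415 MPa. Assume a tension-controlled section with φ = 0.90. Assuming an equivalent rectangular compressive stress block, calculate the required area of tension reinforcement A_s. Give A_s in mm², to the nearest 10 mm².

M_n = M_u/φ = 1320/0.90 = 1466.67 kN·m.
With M_n = 0.85 f'_c a b (d − a/2), solve the quadratic for a:
a = d − √(d² − 2M_n/(0.85 f'_c b)) = 825 − √(825² − 2 × 1466.67×10⁶/(0.85 × 23.2 × 445)) = 236.48 mm.
A_s = 0.85 f'_c a b / f_y = 0.85 × 23.2 × 236.48 × 445 / 415 = 5000.5 mm².

A_s ≈ 5000 mm²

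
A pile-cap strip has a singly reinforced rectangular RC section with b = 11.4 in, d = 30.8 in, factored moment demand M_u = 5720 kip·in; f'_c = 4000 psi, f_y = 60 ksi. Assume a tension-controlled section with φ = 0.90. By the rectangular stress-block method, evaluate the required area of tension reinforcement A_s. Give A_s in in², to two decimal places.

A_s ≈ 3.80 in²

M_n = M_u/φ = 5720/0.90 = 6355.56 kip·in.
From M_n = 0.85 f'_c a b (d − a/2):
a = d − √(d² − 2M_n/(0.85 f'_c b)) = 30.8 − √(30.8² − 2 × 6355.56/(0.85 × 4 × 11.4)) = 5.886 in.
A_s = 0.85 f'_c a b / f_y = 0.85 × 4 × 5.886 × 11.4 / 60 = 3.802 in².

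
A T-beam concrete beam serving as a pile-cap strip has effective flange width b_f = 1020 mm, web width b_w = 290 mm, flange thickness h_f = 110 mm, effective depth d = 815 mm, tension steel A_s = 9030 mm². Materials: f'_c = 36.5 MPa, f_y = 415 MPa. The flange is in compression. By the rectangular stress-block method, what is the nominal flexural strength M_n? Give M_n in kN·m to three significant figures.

M_n ≈ 2830 kN·m

Tension: T = A_s f_y = 9030 × 415 = 3747450 N.
Try a within the flange: a = T/(0.85 f'_c b_f) = 3747450/(0.85 × 36.5 × 1020) = 118.42 mm.
a = 118.42 > h_f = 110 mm: the block extends into the web. Split into flange-overhang and web parts.
C_f = 0.85 f'_c (b_f − b_w) h_f = 0.85 × 36.5 × (1020 − 290) × 110 = 2491308 N.
Remaining web compression depth: a_w = (T − C_f)/(0.85 f'_c b_w) = (3747450 − 2491308)/(0.85 × 36.5 × 290) = 139.61 mm.
M_n = C_f(d − h_f/2) + (T − C_f)(d − a_w/2) = 2491308 × (815 − 55) + 1256142 × (815 − 69.805) = 1893.39 + 936.07 = 2829.46 × 10⁶ N·mm.
M_n = 2829.46 kN·m.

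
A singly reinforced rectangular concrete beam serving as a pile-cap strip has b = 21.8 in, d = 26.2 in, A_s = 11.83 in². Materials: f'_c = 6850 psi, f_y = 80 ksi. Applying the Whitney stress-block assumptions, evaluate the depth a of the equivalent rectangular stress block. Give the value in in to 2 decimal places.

T = A_s f_y = 11.83 × 80 = 946.4 kips.
a = T/(0.85 f'_c b) = 946.4/(0.85 × 6.85 × 21.8) = 7.46 in.

a ≈ 7.46 in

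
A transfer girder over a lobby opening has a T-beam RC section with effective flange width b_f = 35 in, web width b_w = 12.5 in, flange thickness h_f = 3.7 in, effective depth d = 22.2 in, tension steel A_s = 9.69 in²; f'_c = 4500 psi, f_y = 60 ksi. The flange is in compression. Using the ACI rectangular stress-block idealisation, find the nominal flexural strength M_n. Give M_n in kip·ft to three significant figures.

M_n ≈ 966 kip·ft

Tension: T = A_s f_y = 9.69 × 60 = 581.4 kips.
Try a within the flange: a = T/(0.85 f'_c b_f) = 581.4/(0.85 × 4.5 × 35) = 4.343 in.
a = 4.343 > h_f = 3.7 in: the block extends into the web. Split into flange-overhang and web parts.
C_f = 0.85 f'_c (b_f − b_w) h_f = 0.85 × 4.5 × (35 − 12.5) × 3.7 = 318.4 kips.
Remaining web compression depth: a_w = (T − C_f)/(0.85 f'_c b_w) = (581.4 − 318.4)/(0.85 × 4.5 × 12.5) = 5.501 in.
M_n = C_f(d − h_f/2) + (T − C_f)(d − a_w/2) = 318.4 × (22.2 − 1.85) + 263 × (22.2 − 2.7505) = 6479.4 + 5115.2 = 11594.6 kip·in.
M_n = 11594.6/12 = 966.22 kip·ft.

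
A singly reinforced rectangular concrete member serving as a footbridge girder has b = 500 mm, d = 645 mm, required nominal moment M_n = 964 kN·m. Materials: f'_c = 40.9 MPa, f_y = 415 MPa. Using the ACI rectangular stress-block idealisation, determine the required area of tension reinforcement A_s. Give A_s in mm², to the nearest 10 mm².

A_s ≈ 3880 mm²

With M_n = 0.85 f'_c a b (d − a/2), solve the quadratic for a:
a = d − √(d² − 2M_n/(0.85 f'_c b)) = 645 − √(645² − 2 × 964×10⁶/(0.85 × 40.9 × 500)) = 92.63 mm.
A_s = 0.85 f'_c a b / f_y = 0.85 × 40.9 × 92.63 × 500 / 415 = 3879.9 mm².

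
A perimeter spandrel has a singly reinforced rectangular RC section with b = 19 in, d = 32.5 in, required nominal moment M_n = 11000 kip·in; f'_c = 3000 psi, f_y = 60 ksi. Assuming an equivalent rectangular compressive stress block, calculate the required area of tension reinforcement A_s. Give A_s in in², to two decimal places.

A_s ≈ 6.43 in²

From M_n = 0.85 f'_c a b (d − a/2):
a = d − √(d² − 2M_n/(0.85 f'_c b)) = 32.5 − √(32.5² − 2 × 11000/(0.85 × 3 × 19)) = 7.961 in.
A_s = 0.85 f'_c a b / f_y = 0.85 × 3 × 7.961 × 19 / 60 = 6.429 in².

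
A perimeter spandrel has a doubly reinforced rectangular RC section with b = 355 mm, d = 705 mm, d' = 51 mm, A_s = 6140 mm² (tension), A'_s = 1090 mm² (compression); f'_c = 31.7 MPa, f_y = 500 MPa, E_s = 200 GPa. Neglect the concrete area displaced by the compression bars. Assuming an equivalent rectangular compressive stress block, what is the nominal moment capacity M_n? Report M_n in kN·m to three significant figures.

Assume both tension and compression steel yield.
Net tension couple steel: A_s − A'_s = 5050 mm².
a = (A_s − A'_s) f_y / (0.85 f'_c b) = 2525000/(0.85 × 31.7 × 355) = 263.97 mm.
c = a/β₁ = 263.97/0.824 = 320.35 mm; ε'_s = 0.003(c − d')/c = 0.0025 ≥ f_y/E_s = 0.0025, so compression steel does yield.
M_n = (A_s − A'_s) f_y (d − a/2) + A'_s f_y (d − d') = [2525000 × (705 − 131.985) + 545000 × (705 − 51)] × 10⁻⁶ = 1446.86 + 356.43 = 1803.29 kN·m.

M_n ≈ 1800 kN·m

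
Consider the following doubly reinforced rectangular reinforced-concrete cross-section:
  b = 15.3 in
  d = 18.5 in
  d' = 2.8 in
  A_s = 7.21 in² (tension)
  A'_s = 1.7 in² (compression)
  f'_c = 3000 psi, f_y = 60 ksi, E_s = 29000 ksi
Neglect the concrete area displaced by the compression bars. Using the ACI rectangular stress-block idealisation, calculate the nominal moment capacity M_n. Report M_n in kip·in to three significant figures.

Assume both steels yield.
a = (A_s − A'_s) f_y/(0.85 f'_c b) = (7.21 − 1.7) × 60/(0.85 × 3 × 15.3) = 8.474 in.
c = a/β₁ = 8.474/0.85 = 9.969 in; ε'_s = 0.003(c − d')/c = 0.0022 ≥ ε_y = 0.0021, so the compression steel yields.
M_n = (A_s − A'_s) f_y (d − a/2) + A'_s f_y (d − d') = 330.6 × (18.5 − 4.237) + 102 × (18.5 − 2.8) = 4715.3 + 1601.4 = 6316.7 kip·in.

M_n ≈ 6320 kip·in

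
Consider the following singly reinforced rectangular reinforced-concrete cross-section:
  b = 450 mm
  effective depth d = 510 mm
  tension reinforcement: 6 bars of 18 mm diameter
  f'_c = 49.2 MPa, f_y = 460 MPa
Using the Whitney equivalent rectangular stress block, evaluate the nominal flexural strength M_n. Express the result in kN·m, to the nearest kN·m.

A_s = 6 × 254 = 1524 mm².
T = A_s f_y = 1524 × 460 = 701040 N = 701.04 kN.
From C = T: a = T/(0.85 f'_c b) = 701040/(0.85 × 49.2 × 450) = 37.25 mm.
M_n = T(d − a/2) = 701.04 kN × (510 − 18.625) mm = 344.47 kN·m.

M_n ≈ 344 kN·m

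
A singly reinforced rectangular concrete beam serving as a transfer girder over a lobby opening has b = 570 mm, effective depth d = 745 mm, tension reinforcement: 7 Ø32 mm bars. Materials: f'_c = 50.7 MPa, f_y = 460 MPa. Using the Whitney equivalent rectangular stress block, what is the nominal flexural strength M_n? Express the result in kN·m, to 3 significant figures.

M_n ≈ 1790 kN·m

A_s = 7 × 804 = 5628 mm².
T = A_s f_y = 5628 × 460 = 2588880 N = 2588.88 kN.
From C = T: a = T/(0.85 f'_c b) = 2588880/(0.85 × 50.7 × 570) = 105.39 mm.
M_n = T(d − a/2) = 2588.88 kN × (745 − 52.695) mm = 1792.29 kN·m.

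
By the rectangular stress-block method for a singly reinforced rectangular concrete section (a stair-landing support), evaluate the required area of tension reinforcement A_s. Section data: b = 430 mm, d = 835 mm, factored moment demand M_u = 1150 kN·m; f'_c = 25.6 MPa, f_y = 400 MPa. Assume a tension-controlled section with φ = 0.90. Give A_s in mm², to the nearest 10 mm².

M_n = M_u/φ = 1150/0.90 = 1277.78 kN·m.
With M_n = 0.85 f'_c a b (d − a/2), solve the quadratic for a:
a = d − √(d² − 2M_n/(0.85 f'_c b)) = 835 − √(835² − 2 × 1277.78×10⁶/(0.85 × 25.6 × 430)) = 183.77 mm.
A_s = 0.85 f'_c a b / f_y = 0.85 × 25.6 × 183.77 × 430 / 400 = 4298.7 mm².

A_s ≈ 4300 mm²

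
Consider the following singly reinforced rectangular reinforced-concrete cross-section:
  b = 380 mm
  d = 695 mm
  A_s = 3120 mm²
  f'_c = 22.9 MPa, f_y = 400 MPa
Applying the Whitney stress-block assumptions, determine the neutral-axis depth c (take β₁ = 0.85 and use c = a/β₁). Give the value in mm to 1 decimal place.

T = A_s f_y = 3120 × 400 = 1248000 N = 1248 kN.
Setting C = 0.85 f'_c a b equal to T: a = 1248000/(0.85 × 22.9 × 380) = 168.724 mm.
With β₁ = 0.85, c = a/β₁ = 168.724/0.85 = 198.5 mm.

c ≈ 198.5 mm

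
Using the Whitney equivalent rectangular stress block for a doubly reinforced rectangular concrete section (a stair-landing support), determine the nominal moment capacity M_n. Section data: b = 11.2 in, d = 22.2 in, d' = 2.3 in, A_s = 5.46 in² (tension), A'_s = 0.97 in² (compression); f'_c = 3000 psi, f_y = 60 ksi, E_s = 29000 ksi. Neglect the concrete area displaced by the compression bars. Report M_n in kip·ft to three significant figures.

Assume both steels yield.
a = (A_s − A'_s) f_y/(0.85 f'_c b) = (5.46 − 0.97) × 60/(0.85 × 3 × 11.2) = 9.433 in.
c = a/β₁ = 9.433/0.85 = 11.098 in; ε'_s = 0.003(c − d')/c = 0.0024 ≥ ε_y = 0.0021, so the compression steel yields.
M_n = (A_s − A'_s) f_y (d − a/2) + A'_s f_y (d − d') = 269.4 × (22.2 − 4.7165) + 58.2 × (22.2 − 2.3) = 4710.1 + 1158.2 = 5868.3 kip·in = 5868.3/12 = 489.03 kip·ft.

M_n ≈ 489 kip·ft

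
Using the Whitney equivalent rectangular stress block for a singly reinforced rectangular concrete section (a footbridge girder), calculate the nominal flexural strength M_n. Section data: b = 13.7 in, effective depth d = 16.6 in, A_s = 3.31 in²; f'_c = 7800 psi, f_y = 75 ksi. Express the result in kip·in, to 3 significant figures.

M_n ≈ 3780 kip·in

T = A_s f_y = 3.31 × 75 = 248.25 kips.
a = T/(0.85 f'_c b) = 248.25/(0.85 × 7.8 × 13.7) = 2.733 in.
M_n = T(d − a/2) = 248.25 × (16.6 − 1.3665) = 3781.7 kip·in.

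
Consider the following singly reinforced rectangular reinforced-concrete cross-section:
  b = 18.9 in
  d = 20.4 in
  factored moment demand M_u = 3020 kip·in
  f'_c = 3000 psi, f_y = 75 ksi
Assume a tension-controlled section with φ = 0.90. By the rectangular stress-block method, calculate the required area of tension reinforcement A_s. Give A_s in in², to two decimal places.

A_s ≈ 2.42 in²

M_n = M_u/φ = 3020/0.90 = 3355.56 kip·in.
From M_n = 0.85 f'_c a b (d − a/2):
a = d − √(d² − 2M_n/(0.85 f'_c b)) = 20.4 − √(20.4² − 2 × 3355.56/(0.85 × 3 × 18.9)) = 3.759 in.
A_s = 0.85 f'_c a b / f_y = 0.85 × 3 × 3.759 × 18.9 / 75 = 2.416 in².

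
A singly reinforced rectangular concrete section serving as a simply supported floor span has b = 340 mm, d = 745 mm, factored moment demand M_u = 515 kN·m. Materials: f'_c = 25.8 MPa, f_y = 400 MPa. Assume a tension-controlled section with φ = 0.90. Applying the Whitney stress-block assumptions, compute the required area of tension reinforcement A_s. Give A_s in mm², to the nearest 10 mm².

A_s ≈ 2080 mm²

M_n = M_u/φ = 515/0.90 = 572.222 kN·m.
With M_n = 0.85 f'_c a b (d − a/2), solve the quadratic for a:
a = d − √(d² − 2M_n/(0.85 f'_c b)) = 745 − √(745² − 2 × 572.222×10⁶/(0.85 × 25.8 × 340)) = 111.33 mm.
A_s = 0.85 f'_c a b / f_y = 0.85 × 25.8 × 111.33 × 340 / 400 = 2075.2 mm².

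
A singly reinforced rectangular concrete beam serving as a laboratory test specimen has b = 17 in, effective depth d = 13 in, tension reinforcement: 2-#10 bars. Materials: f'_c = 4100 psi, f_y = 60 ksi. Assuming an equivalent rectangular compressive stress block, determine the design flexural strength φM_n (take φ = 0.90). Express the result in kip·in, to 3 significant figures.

φM_n ≈ 1610 kip·in

A_s = 2 × 1.27 = 2.54 in².
T = A_s f_y = 2.54 × 60 = 152.4 kips.
a = T/(0.85 f'_c b) = 152.4/(0.85 × 4.1 × 17) = 2.572 in.
M_n = T(d − a/2) = 152.4 × (13 − 1.286) = 1785.2 kip·in.
φM_n = 0.90 × 1785.2 = 1606.7 kip·in.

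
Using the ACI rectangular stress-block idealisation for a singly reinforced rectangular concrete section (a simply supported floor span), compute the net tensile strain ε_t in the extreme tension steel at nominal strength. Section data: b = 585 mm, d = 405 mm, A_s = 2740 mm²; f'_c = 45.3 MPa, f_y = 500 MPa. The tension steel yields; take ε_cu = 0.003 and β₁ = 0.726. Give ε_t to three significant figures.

ε_t ≈ 0.0115

a = A_s f_y/(0.85 f'_c b) = 60.82 mm.
β₁ = 0.726, so c = a/β₁ = 60.82/0.726 = 83.77 mm.
From the linear strain diagram with ε_cu = 0.003: ε_t = 0.003 (d − c)/c = 0.003 × (405 − 83.77)/83.77 = 0.0115.
Since ε_t ≥ 0.005, the section is tension-controlled.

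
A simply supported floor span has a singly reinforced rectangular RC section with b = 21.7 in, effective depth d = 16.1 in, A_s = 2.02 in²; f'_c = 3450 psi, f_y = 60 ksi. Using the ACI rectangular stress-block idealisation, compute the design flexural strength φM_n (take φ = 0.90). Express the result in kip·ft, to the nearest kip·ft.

T = A_s f_y = 2.02 × 60 = 121.2 kips.
a = T/(0.85 f'_c b) = 121.2/(0.85 × 3.45 × 21.7) = 1.905 in.
M_n = T(d − a/2) = 121.2 × (16.1 − 0.9525) = 1835.9 kip·in = 1835.9/12 = 152.99 kip·ft.
φM_n = 0.90 × 152.99 = 137.69 kip·ft.

φM_n ≈ 138 kip·ft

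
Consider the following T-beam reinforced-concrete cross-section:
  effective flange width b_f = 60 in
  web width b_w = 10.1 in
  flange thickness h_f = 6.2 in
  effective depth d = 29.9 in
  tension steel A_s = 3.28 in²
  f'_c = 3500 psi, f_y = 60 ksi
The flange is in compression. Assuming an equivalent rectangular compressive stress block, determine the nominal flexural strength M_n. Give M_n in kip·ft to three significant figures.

Tension: T = A_s f_y = 3.28 × 60 = 196.8 kips.
Try a within the flange: a = T/(0.85 f'_c b_f) = 196.8/(0.85 × 3.5 × 60) = 1.103 in.
Since a = 1.103 ≤ h_f = 6.2 in, the stress block lies entirely in the flange; analyse as a rectangular beam of width b_f.
M_n = T(d − a/2) = 196.8 × (29.9 − 0.5515) = 5775.8 kip·in.
M_n = 5775.8/12 = 481.32 kip·ft.

M_n ≈ 481 kip·ft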